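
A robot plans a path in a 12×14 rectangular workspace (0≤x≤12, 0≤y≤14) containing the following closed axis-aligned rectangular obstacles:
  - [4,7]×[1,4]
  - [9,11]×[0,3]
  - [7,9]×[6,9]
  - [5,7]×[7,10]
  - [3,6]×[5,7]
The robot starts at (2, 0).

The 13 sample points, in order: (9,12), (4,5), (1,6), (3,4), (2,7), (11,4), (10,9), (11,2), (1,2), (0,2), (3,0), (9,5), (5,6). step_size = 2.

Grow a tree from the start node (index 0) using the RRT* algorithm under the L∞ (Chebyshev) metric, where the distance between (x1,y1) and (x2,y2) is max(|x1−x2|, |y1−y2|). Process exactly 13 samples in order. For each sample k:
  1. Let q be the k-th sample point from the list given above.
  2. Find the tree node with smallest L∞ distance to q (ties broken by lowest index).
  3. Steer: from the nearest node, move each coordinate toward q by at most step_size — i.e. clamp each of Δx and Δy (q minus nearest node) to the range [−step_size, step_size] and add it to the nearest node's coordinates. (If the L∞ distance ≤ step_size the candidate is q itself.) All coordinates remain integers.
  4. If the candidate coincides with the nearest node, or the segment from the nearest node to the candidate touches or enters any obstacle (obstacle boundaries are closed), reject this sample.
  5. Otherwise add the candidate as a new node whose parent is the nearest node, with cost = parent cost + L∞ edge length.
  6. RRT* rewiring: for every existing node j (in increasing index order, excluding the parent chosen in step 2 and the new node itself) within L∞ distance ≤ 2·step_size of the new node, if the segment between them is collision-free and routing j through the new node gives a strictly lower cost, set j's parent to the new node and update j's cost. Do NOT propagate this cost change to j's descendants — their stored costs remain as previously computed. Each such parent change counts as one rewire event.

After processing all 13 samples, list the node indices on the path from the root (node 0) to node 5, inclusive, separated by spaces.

Path: 0 5

1. q=(9,12) nearest=0 d=12 new=(4,2) → blocked by [4,7]×[1,4], reject
2. q=(4,5) nearest=0 d=5 new=(4,2) → blocked by [4,7]×[1,4], reject
3. q=(1,6) nearest=0 d=6 new=(1,2) → add node 1 parent=0 cost=2
4. q=(3,4) nearest=1 d=2 new=(3,4) → add node 2 parent=1 cost=4
5. q=(2,7) nearest=2 d=3 new=(2,6) → add node 3 parent=2 cost=6
6. q=(11,4) nearest=2 d=8 new=(5,4) → blocked by [4,7]×[1,4], reject
7. q=(10,9) nearest=2 d=7 new=(5,6) → blocked by [3,6]×[5,7], reject
8. q=(11,2) nearest=2 d=8 new=(5,2) → blocked by [4,7]×[1,4], reject
9. q=(1,2) nearest=1 d=0 → coincident, reject
10. q=(0,2) nearest=1 d=1 new=(0,2) → add node 4 parent=1 cost=3
11. q=(3,0) nearest=0 d=1 new=(3,0) → add node 5 parent=0 cost=1
12. q=(9,5) nearest=2 d=6 new=(5,5) → blocked by [3,6]×[5,7], reject
13. q=(5,6) nearest=2 d=2 new=(5,6) → blocked by [3,6]×[5,7], reject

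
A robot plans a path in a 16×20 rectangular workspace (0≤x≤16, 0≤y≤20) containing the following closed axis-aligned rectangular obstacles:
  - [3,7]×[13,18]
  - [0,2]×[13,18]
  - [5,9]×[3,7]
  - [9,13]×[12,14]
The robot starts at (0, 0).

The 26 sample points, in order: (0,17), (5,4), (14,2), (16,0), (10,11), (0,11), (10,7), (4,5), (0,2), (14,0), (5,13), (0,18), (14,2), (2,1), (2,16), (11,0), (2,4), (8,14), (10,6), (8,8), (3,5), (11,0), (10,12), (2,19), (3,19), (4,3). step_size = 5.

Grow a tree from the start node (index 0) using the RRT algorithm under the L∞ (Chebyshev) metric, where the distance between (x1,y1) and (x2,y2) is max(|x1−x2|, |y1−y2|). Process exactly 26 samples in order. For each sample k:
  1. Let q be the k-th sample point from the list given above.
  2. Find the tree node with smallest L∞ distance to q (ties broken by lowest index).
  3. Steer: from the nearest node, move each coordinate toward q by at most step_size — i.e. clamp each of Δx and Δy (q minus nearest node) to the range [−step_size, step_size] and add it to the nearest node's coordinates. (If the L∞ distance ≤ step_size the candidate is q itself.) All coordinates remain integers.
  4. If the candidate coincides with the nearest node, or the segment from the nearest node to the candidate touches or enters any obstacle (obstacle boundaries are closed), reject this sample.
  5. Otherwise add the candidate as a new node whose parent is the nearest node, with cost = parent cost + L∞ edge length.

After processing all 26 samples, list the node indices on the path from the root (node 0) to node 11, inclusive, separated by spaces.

Path: 0 1 11

1. q=(0,17) nearest=0 d=17 new=(0,5) → add node 1 parent=0 cost=5
2. q=(5,4) nearest=0 d=5 new=(5,4) → blocked by [5,9]×[3,7], reject
3. q=(14,2) nearest=0 d=14 new=(5,2) → add node 2 parent=0 cost=5
4. q=(16,0) nearest=2 d=11 new=(10,0) → add node 3 parent=2 cost=10
5. q=(10,11) nearest=2 d=9 new=(10,7) → blocked by [5,9]×[3,7], reject
6. q=(0,11) nearest=1 d=6 new=(0,10) → add node 4 parent=1 cost=10
7. q=(10,7) nearest=2 d=5 new=(10,7) → blocked by [5,9]×[3,7], reject
8. q=(4,5) nearest=2 d=3 new=(4,5) → add node 5 parent=2 cost=8
9. q=(0,2) nearest=0 d=2 new=(0,2) → add node 6 parent=0 cost=2
10. q=(14,0) nearest=3 d=4 new=(14,0) → add node 7 parent=3 cost=14
11. q=(5,13) nearest=4 d=5 new=(5,13) → blocked by [3,7]×[13,18], reject
12. q=(0,18) nearest=4 d=8 new=(0,15) → blocked by [0,2]×[13,18], reject
13. q=(14,2) nearest=7 d=2 new=(14,2) → add node 8 parent=7 cost=16
14. q=(2,1) nearest=0 d=2 new=(2,1) → add node 9 parent=0 cost=2
15. q=(2,16) nearest=4 d=6 new=(2,15) → blocked by [0,2]×[13,18], reject
16. q=(11,0) nearest=3 d=1 new=(11,0) → add node 10 parent=3 cost=11
17. q=(2,4) nearest=1 d=2 new=(2,4) → add node 11 parent=1 cost=7
18. q=(8,14) nearest=4 d=8 new=(5,14) → blocked by [3,7]×[13,18], reject
19. q=(10,6) nearest=8 d=4 new=(10,6) → add node 12 parent=8 cost=20
20. q=(8,8) nearest=12 d=2 new=(8,8) → blocked by [5,9]×[3,7], reject
21. q=(3,5) nearest=5 d=1 new=(3,5) → add node 13 parent=5 cost=9
22. q=(11,0) nearest=10 d=0 → coincident, reject
23. q=(10,12) nearest=12 d=6 new=(10,11) → add node 14 parent=12 cost=25
24. q=(2,19) nearest=14 d=8 new=(5,16) → blocked by [3,7]×[13,18], reject
25. q=(3,19) nearest=14 d=8 new=(5,16) → blocked by [3,7]×[13,18], reject
26. q=(4,3) nearest=2 d=1 new=(4,3) → add node 15 parent=2 cost=6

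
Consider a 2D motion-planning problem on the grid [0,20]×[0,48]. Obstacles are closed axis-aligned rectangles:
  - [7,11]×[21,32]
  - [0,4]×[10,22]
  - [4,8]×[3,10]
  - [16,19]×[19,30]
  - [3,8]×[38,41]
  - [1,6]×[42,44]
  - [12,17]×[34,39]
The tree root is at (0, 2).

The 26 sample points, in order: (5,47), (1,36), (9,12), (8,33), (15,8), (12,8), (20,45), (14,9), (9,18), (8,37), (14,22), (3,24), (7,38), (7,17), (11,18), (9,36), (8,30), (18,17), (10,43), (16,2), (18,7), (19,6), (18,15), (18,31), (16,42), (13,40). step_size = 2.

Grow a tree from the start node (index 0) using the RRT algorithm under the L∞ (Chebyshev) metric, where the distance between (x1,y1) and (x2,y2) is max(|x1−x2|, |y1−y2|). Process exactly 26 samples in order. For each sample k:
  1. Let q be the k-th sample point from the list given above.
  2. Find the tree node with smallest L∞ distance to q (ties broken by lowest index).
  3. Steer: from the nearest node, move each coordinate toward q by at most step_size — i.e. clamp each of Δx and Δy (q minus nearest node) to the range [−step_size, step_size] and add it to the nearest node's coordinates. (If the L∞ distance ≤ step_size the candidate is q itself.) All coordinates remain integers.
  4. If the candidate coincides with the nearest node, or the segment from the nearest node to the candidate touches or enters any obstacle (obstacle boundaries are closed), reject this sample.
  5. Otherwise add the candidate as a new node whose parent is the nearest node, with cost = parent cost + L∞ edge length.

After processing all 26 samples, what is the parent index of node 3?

Parent of node 3: 2

1. q=(5,47) nearest=0 d=45 new=(2,4) → add node 1 parent=0 cost=2
2. q=(1,36) nearest=1 d=32 new=(1,6) → add node 2 parent=1 cost=4
3. q=(9,12) nearest=1 d=8 new=(4,6) → blocked by [4,8]×[3,10], reject
4. q=(8,33) nearest=2 d=27 new=(3,8) → add node 3 parent=2 cost=6
5. q=(15,8) nearest=3 d=12 new=(5,8) → blocked by [4,8]×[3,10], reject
6. q=(12,8) nearest=3 d=9 new=(5,8) → blocked by [4,8]×[3,10], reject
7. q=(20,45) nearest=3 d=37 new=(5,10) → blocked by [4,8]×[3,10], reject
8. q=(14,9) nearest=3 d=11 new=(5,9) → blocked by [4,8]×[3,10], reject
9. q=(9,18) nearest=3 d=10 new=(5,10) → blocked by [4,8]×[3,10], reject
10. q=(8,37) nearest=3 d=29 new=(5,10) → blocked by [4,8]×[3,10], reject
11. q=(14,22) nearest=3 d=14 new=(5,10) → blocked by [4,8]×[3,10], reject
12. q=(3,24) nearest=3 d=16 new=(3,10) → blocked by [0,4]×[10,22], reject
13. q=(7,38) nearest=3 d=30 new=(5,10) → blocked by [4,8]×[3,10], reject
14. q=(7,17) nearest=3 d=9 new=(5,10) → blocked by [4,8]×[3,10], reject
15. q=(11,18) nearest=3 d=10 new=(5,10) → blocked by [4,8]×[3,10], reject
16. q=(9,36) nearest=3 d=28 new=(5,10) → blocked by [4,8]×[3,10], reject
17. q=(8,30) nearest=3 d=22 new=(5,10) → blocked by [4,8]×[3,10], reject
18. q=(18,17) nearest=3 d=15 new=(5,10) → blocked by [4,8]×[3,10], reject
19. q=(10,43) nearest=3 d=35 new=(5,10) → blocked by [4,8]×[3,10], reject
20. q=(16,2) nearest=3 d=13 new=(5,6) → blocked by [4,8]×[3,10], reject
21. q=(18,7) nearest=3 d=15 new=(5,7) → blocked by [4,8]×[3,10], reject
22. q=(19,6) nearest=3 d=16 new=(5,6) → blocked by [4,8]×[3,10], reject
23. q=(18,15) nearest=3 d=15 new=(5,10) → blocked by [4,8]×[3,10], reject
24. q=(18,31) nearest=3 d=23 new=(5,10) → blocked by [4,8]×[3,10], reject
25. q=(16,42) nearest=3 d=34 new=(5,10) → blocked by [4,8]×[3,10], reject
26. q=(13,40) nearest=3 d=32 new=(5,10) → blocked by [4,8]×[3,10], reject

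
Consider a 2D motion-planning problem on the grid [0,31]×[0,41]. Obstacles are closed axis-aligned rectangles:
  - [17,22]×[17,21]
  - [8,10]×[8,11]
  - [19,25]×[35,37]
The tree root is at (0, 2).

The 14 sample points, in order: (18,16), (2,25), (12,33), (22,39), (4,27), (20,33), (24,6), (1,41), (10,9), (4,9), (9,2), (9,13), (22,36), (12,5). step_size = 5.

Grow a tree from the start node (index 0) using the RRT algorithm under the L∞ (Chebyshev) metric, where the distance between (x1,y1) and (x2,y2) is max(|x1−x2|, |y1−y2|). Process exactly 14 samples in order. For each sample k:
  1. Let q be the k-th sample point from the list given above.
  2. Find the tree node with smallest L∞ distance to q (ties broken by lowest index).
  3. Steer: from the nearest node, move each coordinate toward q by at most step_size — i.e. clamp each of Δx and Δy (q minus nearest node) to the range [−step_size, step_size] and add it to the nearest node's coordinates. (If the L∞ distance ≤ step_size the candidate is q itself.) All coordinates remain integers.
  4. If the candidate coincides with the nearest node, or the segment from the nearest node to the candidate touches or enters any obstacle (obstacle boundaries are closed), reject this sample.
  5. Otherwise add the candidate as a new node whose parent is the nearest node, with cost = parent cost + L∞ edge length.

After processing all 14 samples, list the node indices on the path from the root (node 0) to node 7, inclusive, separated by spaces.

Path: 0 1 2 3 4 5 7

1. q=(18,16) nearest=0 d=18 new=(5,7) → add node 1 parent=0 cost=5
2. q=(2,25) nearest=1 d=18 new=(2,12) → add node 2 parent=1 cost=10
3. q=(12,33) nearest=2 d=21 new=(7,17) → add node 3 parent=2 cost=15
4. q=(22,39) nearest=3 d=22 new=(12,22) → add node 4 parent=3 cost=20
5. q=(4,27) nearest=4 d=8 new=(7,27) → add node 5 parent=4 cost=25
6. q=(20,33) nearest=4 d=11 new=(17,27) → add node 6 parent=4 cost=25
7. q=(24,6) nearest=4 d=16 new=(17,17) → blocked by [17,22]×[17,21], reject
8. q=(1,41) nearest=5 d=14 new=(2,32) → add node 7 parent=5 cost=30
9. q=(10,9) nearest=1 d=5 new=(10,9) → blocked by [8,10]×[8,11], reject
10. q=(4,9) nearest=1 d=2 new=(4,9) → add node 8 parent=1 cost=7
11. q=(9,2) nearest=1 d=5 new=(9,2) → add node 9 parent=1 cost=10
12. q=(9,13) nearest=3 d=4 new=(9,13) → add node 10 parent=3 cost=19
13. q=(22,36) nearest=6 d=9 new=(22,32) → add node 11 parent=6 cost=30
14. q=(12,5) nearest=9 d=3 new=(12,5) → add node 12 parent=9 cost=13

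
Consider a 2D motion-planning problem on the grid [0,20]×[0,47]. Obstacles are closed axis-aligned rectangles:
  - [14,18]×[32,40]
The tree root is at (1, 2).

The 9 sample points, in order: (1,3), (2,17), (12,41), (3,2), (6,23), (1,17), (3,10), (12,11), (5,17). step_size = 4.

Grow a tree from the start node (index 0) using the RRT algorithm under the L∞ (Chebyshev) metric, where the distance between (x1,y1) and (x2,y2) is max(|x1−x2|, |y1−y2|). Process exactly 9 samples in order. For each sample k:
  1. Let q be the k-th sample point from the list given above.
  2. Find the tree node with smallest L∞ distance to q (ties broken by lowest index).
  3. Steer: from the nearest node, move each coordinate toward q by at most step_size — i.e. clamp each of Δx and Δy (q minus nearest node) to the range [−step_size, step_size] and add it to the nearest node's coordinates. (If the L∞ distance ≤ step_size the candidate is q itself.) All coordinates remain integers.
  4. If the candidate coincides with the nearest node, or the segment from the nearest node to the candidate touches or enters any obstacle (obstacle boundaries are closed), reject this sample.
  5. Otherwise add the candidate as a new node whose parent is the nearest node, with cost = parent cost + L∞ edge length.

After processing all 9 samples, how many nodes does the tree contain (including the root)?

Node count: 10

1. q=(1,3) nearest=0 d=1 new=(1,3) → add node 1 parent=0 cost=1
2. q=(2,17) nearest=1 d=14 new=(2,7) → add node 2 parent=1 cost=5
3. q=(12,41) nearest=2 d=34 new=(6,11) → add node 3 parent=2 cost=9
4. q=(3,2) nearest=0 d=2 new=(3,2) → add node 4 parent=0 cost=2
5. q=(6,23) nearest=3 d=12 new=(6,15) → add node 5 parent=3 cost=13
6. q=(1,17) nearest=5 d=5 new=(2,17) → add node 6 parent=5 cost=17
7. q=(3,10) nearest=2 d=3 new=(3,10) → add node 7 parent=2 cost=8
8. q=(12,11) nearest=3 d=6 new=(10,11) → add node 8 parent=3 cost=13
9. q=(5,17) nearest=5 d=2 new=(5,17) → add node 9 parent=5 cost=15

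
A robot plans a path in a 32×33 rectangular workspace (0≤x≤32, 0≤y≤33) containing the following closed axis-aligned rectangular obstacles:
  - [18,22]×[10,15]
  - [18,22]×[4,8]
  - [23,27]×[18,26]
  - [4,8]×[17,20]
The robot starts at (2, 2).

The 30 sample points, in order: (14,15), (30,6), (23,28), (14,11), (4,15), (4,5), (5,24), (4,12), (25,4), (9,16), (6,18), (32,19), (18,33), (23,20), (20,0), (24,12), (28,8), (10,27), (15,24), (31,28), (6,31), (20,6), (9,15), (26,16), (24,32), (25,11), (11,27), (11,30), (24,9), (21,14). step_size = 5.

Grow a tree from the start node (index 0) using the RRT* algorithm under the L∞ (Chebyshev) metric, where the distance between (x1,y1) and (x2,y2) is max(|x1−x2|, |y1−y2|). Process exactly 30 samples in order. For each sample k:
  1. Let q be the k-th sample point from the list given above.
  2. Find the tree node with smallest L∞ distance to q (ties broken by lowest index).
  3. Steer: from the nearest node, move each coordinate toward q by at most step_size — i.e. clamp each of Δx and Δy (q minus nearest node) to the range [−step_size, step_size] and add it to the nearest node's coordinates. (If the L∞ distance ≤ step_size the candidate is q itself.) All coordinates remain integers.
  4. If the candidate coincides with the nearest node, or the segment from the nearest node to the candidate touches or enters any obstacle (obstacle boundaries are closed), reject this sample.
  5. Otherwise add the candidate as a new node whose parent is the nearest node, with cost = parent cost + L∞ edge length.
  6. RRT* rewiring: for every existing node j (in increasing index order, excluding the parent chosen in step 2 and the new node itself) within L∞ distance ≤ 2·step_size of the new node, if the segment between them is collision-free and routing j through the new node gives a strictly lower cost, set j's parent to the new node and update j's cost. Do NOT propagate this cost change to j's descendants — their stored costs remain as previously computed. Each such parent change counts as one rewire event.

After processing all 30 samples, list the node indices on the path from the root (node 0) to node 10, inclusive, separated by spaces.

Path: 0 1 3 7 8 10

1. q=(14,15) nearest=0 d=13 new=(7,7) → add node 1 parent=0 cost=5
2. q=(30,6) nearest=1 d=23 new=(12,6) → add node 2 parent=1 cost=10
3. q=(23,28) nearest=1 d=21 new=(12,12) → add node 3 parent=1 cost=10
4. q=(14,11) nearest=3 d=2 new=(14,11) → add node 4 parent=3 cost=12
5. q=(4,15) nearest=1 d=8 new=(4,12) → add node 5 parent=1 cost=10
6. q=(4,5) nearest=0 d=3 new=(4,5) → add node 6 parent=0 cost=3
7. q=(5,24) nearest=3 d=12 new=(7,17) → blocked by [4,8]×[17,20], reject
8. q=(4,12) nearest=5 d=0 → coincident, reject
9. q=(25,4) nearest=4 d=11 new=(19,6) → blocked by [18,22]×[4,8], reject
10. q=(9,16) nearest=3 d=4 new=(9,16) → add node 7 parent=3 cost=14
11. q=(6,18) nearest=7 d=3 new=(6,18) → blocked by [4,8]×[17,20], reject
12. q=(32,19) nearest=4 d=18 new=(19,16) → blocked by [18,22]×[10,15], reject
13. q=(18,33) nearest=7 d=17 new=(14,21) → add node 8 parent=7 cost=19
14. q=(23,20) nearest=4 d=9 new=(19,16) → blocked by [18,22]×[10,15], reject
15. q=(20,0) nearest=2 d=8 new=(17,1) → add node 9 parent=2 cost=15
16. q=(24,12) nearest=4 d=10 new=(19,12) → blocked by [18,22]×[10,15], reject
17. q=(28,8) nearest=9 d=11 new=(22,6) → blocked by [18,22]×[4,8], reject
18. q=(10,27) nearest=8 d=6 new=(10,26) → add node 10 parent=8 cost=24
19. q=(15,24) nearest=8 d=3 new=(15,24) → add node 11 parent=8 cost=22
20. q=(31,28) nearest=11 d=16 new=(20,28) → add node 12 parent=11 cost=27
21. q=(6,31) nearest=10 d=5 new=(6,31) → add node 13 parent=10 cost=29
22. q=(20,6) nearest=9 d=5 new=(20,6) → blocked by [18,22]×[4,8], reject
23. q=(9,15) nearest=7 d=1 new=(9,15) → add node 14 parent=7 cost=15
24. q=(26,16) nearest=11 d=11 new=(20,19) → add node 15 parent=11 cost=27
25. q=(24,32) nearest=12 d=4 new=(24,32) → add node 16 parent=12 cost=31
26. q=(25,11) nearest=15 d=8 new=(25,14) → add node 17 parent=15 cost=32
27. q=(11,27) nearest=10 d=1 new=(11,27) → add node 18 parent=10 cost=25
28. q=(11,30) nearest=18 d=3 new=(11,30) → add node 19 parent=18 cost=28
29. q=(24,9) nearest=17 d=5 new=(24,9) → add node 20 parent=17 cost=37
30. q=(21,14) nearest=17 d=4 new=(21,14) → blocked by [18,22]×[10,15], reject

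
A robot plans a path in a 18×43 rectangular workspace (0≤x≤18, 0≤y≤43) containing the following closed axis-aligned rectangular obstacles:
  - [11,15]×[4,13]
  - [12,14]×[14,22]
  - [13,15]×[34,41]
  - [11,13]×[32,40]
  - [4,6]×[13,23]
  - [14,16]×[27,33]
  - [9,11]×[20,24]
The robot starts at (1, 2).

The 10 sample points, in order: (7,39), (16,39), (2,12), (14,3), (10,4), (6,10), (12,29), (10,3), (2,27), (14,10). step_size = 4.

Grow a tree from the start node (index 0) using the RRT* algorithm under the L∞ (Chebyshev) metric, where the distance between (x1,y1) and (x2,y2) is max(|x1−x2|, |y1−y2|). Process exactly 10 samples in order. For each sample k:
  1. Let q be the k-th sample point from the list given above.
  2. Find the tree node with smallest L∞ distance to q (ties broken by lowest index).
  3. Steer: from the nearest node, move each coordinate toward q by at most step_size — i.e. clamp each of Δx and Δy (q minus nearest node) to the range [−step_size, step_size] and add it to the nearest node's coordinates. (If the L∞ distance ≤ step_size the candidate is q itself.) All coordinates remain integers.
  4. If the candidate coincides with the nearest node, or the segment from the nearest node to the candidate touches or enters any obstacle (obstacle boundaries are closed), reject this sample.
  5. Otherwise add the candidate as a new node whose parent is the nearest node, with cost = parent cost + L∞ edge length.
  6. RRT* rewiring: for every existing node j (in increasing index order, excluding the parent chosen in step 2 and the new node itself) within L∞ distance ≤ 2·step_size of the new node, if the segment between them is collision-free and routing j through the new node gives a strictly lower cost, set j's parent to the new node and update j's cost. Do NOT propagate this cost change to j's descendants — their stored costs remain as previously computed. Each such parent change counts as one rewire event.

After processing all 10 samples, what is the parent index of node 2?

1. q=(7,39) nearest=0 d=37 new=(5,6) → add node 1 parent=0 cost=4
2. q=(16,39) nearest=1 d=33 new=(9,10) → add node 2 parent=1 cost=8
3. q=(2,12) nearest=1 d=6 new=(2,10) → add node 3 parent=1 cost=8
4. q=(14,3) nearest=2 d=7 new=(13,6) → blocked by [11,15]×[4,13], reject
5. q=(10,4) nearest=1 d=5 new=(9,4) → add node 4 parent=1 cost=8
6. q=(6,10) nearest=2 d=3 new=(6,10) → add node 5 parent=2 cost=11
7. q=(12,29) nearest=2 d=19 new=(12,14) → blocked by [11,15]×[4,13], reject
8. q=(10,3) nearest=4 d=1 new=(10,3) → add node 6 parent=4 cost=9
9. q=(2,27) nearest=2 d=17 new=(5,14) → blocked by [4,6]×[13,23], reject
10. q=(14,10) nearest=2 d=5 new=(13,10) → blocked by [11,15]×[4,13], reject

Parent of node 2: 1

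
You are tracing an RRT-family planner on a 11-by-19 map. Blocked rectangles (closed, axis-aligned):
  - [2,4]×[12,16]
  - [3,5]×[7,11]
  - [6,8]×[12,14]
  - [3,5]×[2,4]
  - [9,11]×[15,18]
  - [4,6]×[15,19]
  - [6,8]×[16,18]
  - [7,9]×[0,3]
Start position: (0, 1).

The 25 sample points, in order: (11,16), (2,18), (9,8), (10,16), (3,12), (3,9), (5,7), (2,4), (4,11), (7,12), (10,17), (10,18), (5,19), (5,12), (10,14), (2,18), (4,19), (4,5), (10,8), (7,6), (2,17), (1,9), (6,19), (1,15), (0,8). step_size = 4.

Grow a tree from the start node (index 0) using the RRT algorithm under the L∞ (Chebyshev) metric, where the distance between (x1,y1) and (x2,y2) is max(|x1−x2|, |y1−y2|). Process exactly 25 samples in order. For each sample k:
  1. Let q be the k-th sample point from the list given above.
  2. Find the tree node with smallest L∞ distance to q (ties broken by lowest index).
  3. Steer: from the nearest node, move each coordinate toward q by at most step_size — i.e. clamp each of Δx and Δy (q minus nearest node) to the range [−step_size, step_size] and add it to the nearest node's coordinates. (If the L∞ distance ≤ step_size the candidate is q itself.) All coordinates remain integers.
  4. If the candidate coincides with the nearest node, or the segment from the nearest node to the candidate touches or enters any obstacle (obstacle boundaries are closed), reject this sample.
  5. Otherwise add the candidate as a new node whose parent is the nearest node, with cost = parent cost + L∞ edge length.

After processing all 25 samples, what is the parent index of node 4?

Parent of node 4: 1

1. q=(11,16) nearest=0 d=15 new=(4,5) → blocked by [3,5]×[2,4], reject
2. q=(2,18) nearest=0 d=17 new=(2,5) → add node 1 parent=0 cost=4
3. q=(9,8) nearest=1 d=7 new=(6,8) → blocked by [3,5]×[7,11], reject
4. q=(10,16) nearest=1 d=11 new=(6,9) → blocked by [3,5]×[7,11], reject
5. q=(3,12) nearest=1 d=7 new=(3,9) → blocked by [3,5]×[7,11], reject
6. q=(3,9) nearest=1 d=4 new=(3,9) → blocked by [3,5]×[7,11], reject
7. q=(5,7) nearest=1 d=3 new=(5,7) → blocked by [3,5]×[7,11], reject
8. q=(2,4) nearest=1 d=1 new=(2,4) → add node 2 parent=1 cost=5
9. q=(4,11) nearest=1 d=6 new=(4,9) → blocked by [3,5]×[7,11], reject
10. q=(7,12) nearest=1 d=7 new=(6,9) → blocked by [3,5]×[7,11], reject
11. q=(10,17) nearest=1 d=12 new=(6,9) → blocked by [3,5]×[7,11], reject
12. q=(10,18) nearest=1 d=13 new=(6,9) → blocked by [3,5]×[7,11], reject
13. q=(5,19) nearest=1 d=14 new=(5,9) → blocked by [3,5]×[7,11], reject
14. q=(5,12) nearest=1 d=7 new=(5,9) → blocked by [3,5]×[7,11], reject
15. q=(10,14) nearest=1 d=9 new=(6,9) → blocked by [3,5]×[7,11], reject
16. q=(2,18) nearest=1 d=13 new=(2,9) → add node 3 parent=1 cost=8
17. q=(4,19) nearest=3 d=10 new=(4,13) → blocked by [2,4]×[12,16], reject
18. q=(4,5) nearest=1 d=2 new=(4,5) → add node 4 parent=1 cost=6
19. q=(10,8) nearest=4 d=6 new=(8,8) → add node 5 parent=4 cost=10
20. q=(7,6) nearest=5 d=2 new=(7,6) → add node 6 parent=5 cost=12
21. q=(2,17) nearest=3 d=8 new=(2,13) → blocked by [2,4]×[12,16], reject
22. q=(1,9) nearest=3 d=1 new=(1,9) → add node 7 parent=3 cost=9
23. q=(6,19) nearest=3 d=10 new=(6,13) → blocked by [3,5]×[7,11], reject
24. q=(1,15) nearest=3 d=6 new=(1,13) → add node 8 parent=3 cost=12
25. q=(0,8) nearest=7 d=1 new=(0,8) → add node 9 parent=7 cost=10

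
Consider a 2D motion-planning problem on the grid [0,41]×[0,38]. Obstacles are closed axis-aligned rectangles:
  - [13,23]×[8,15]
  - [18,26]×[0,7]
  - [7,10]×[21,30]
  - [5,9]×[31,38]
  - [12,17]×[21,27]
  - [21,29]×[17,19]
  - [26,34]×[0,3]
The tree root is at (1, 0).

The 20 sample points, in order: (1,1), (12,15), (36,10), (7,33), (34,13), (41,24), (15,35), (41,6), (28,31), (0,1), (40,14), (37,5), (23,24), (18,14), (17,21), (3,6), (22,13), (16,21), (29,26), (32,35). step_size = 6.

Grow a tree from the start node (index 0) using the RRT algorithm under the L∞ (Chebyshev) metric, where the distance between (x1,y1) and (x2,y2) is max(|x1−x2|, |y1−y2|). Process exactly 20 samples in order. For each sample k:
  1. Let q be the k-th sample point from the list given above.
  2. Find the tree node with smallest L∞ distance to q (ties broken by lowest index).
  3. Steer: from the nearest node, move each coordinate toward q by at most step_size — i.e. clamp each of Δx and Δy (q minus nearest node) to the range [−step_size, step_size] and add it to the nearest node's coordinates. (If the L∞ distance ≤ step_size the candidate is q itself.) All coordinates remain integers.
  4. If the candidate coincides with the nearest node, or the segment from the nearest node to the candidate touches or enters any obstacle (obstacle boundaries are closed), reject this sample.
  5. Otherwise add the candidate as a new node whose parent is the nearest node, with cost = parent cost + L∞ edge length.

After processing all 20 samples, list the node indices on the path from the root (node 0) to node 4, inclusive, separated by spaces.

Path: 0 1 2 3 4

1. q=(1,1) nearest=0 d=1 new=(1,1) → add node 1 parent=0 cost=1
2. q=(12,15) nearest=1 d=14 new=(7,7) → add node 2 parent=1 cost=7
3. q=(36,10) nearest=2 d=29 new=(13,10) → blocked by [13,23]×[8,15], reject
4. q=(7,33) nearest=2 d=26 new=(7,13) → add node 3 parent=2 cost=13
5. q=(34,13) nearest=2 d=27 new=(13,13) → blocked by [13,23]×[8,15], reject
6. q=(41,24) nearest=2 d=34 new=(13,13) → blocked by [13,23]×[8,15], reject
7. q=(15,35) nearest=3 d=22 new=(13,19) → add node 4 parent=3 cost=19
8. q=(41,6) nearest=4 d=28 new=(19,13) → blocked by [13,23]×[8,15], reject
9. q=(28,31) nearest=4 d=15 new=(19,25) → blocked by [12,17]×[21,27], reject
10. q=(0,1) nearest=0 d=1 new=(0,1) → add node 5 parent=0 cost=1
11. q=(40,14) nearest=4 d=27 new=(19,14) → blocked by [13,23]×[8,15], reject
12. q=(37,5) nearest=4 d=24 new=(19,13) → blocked by [13,23]×[8,15], reject
13. q=(23,24) nearest=4 d=10 new=(19,24) → blocked by [12,17]×[21,27], reject
14. q=(18,14) nearest=4 d=5 new=(18,14) → blocked by [13,23]×[8,15], reject
15. q=(17,21) nearest=4 d=4 new=(17,21) → blocked by [12,17]×[21,27], reject
16. q=(3,6) nearest=2 d=4 new=(3,6) → add node 6 parent=2 cost=11
17. q=(22,13) nearest=4 d=9 new=(19,13) → blocked by [13,23]×[8,15], reject
18. q=(16,21) nearest=4 d=3 new=(16,21) → blocked by [12,17]×[21,27], reject
19. q=(29,26) nearest=4 d=16 new=(19,25) → blocked by [12,17]×[21,27], reject
20. q=(32,35) nearest=4 d=19 new=(19,25) → blocked by [12,17]×[21,27], reject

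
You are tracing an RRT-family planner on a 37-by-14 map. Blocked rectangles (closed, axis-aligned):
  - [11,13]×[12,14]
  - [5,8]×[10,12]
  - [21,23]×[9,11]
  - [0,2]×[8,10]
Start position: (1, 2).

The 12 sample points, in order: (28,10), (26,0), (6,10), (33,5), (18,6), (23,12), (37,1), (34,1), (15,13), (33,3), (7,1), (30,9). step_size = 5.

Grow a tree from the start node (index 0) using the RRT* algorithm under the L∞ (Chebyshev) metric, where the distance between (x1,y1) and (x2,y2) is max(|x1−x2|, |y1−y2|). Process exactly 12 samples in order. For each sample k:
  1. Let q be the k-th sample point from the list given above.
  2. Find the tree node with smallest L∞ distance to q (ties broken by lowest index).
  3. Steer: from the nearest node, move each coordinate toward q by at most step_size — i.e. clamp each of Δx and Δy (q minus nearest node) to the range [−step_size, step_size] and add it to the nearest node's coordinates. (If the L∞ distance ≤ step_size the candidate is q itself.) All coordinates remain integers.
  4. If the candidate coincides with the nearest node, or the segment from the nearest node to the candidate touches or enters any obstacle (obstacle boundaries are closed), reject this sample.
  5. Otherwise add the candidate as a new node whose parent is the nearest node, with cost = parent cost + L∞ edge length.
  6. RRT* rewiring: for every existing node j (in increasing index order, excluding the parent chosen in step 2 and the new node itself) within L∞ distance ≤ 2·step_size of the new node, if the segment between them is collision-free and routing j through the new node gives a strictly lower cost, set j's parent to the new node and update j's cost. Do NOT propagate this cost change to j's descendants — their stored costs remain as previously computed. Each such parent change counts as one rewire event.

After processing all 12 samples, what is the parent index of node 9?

Parent of node 9: 2

1. q=(28,10) nearest=0 d=27 new=(6,7) → add node 1 parent=0 cost=5
2. q=(26,0) nearest=1 d=20 new=(11,2) → add node 2 parent=1 cost=10
3. q=(6,10) nearest=1 d=3 new=(6,10) → blocked by [5,8]×[10,12], reject
4. q=(33,5) nearest=2 d=22 new=(16,5) → add node 3 parent=2 cost=15
5. q=(18,6) nearest=3 d=2 new=(18,6) → add node 4 parent=3 cost=17
6. q=(23,12) nearest=4 d=6 new=(23,11) → blocked by [21,23]×[9,11], reject
7. q=(37,1) nearest=4 d=19 new=(23,1) → add node 5 parent=4 cost=22
8. q=(34,1) nearest=5 d=11 new=(28,1) → add node 6 parent=5 cost=27
9. q=(15,13) nearest=4 d=7 new=(15,11) → add node 7 parent=4 cost=22
10. q=(33,3) nearest=6 d=5 new=(33,3) → add node 8 parent=6 cost=32
11. q=(7,1) nearest=2 d=4 new=(7,1) → add node 9 parent=2 cost=14
12. q=(30,9) nearest=8 d=6 new=(30,8) → add node 10 parent=8 cost=37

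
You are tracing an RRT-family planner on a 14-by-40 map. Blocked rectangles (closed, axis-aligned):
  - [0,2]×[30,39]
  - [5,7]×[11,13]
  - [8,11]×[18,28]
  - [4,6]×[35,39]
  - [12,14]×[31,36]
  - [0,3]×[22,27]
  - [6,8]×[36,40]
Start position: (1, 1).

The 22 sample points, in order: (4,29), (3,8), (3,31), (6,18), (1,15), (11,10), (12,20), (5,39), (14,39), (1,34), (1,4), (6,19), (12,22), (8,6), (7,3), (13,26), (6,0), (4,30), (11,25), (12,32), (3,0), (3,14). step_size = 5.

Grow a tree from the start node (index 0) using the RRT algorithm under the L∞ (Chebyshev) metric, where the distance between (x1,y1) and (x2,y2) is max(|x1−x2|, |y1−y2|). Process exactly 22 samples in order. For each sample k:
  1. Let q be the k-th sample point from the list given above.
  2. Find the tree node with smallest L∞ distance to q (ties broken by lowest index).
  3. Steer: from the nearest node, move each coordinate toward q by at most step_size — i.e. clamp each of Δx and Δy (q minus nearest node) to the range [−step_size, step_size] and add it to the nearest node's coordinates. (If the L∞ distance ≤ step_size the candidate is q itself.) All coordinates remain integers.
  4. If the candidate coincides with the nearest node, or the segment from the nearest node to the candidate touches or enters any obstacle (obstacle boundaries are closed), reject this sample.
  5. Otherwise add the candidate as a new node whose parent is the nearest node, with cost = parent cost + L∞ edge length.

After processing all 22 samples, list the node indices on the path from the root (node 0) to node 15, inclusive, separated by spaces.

Path: 0 15

1. q=(4,29) nearest=0 d=28 new=(4,6) → add node 1 parent=0 cost=5
2. q=(3,8) nearest=1 d=2 new=(3,8) → add node 2 parent=1 cost=7
3. q=(3,31) nearest=2 d=23 new=(3,13) → add node 3 parent=2 cost=12
4. q=(6,18) nearest=3 d=5 new=(6,18) → add node 4 parent=3 cost=17
5. q=(1,15) nearest=3 d=2 new=(1,15) → add node 5 parent=3 cost=14
6. q=(11,10) nearest=1 d=7 new=(9,10) → add node 6 parent=1 cost=10
7. q=(12,20) nearest=4 d=6 new=(11,20) → blocked by [8,11]×[18,28], reject
8. q=(5,39) nearest=4 d=21 new=(5,23) → add node 7 parent=4 cost=22
9. q=(14,39) nearest=7 d=16 new=(10,28) → blocked by [8,11]×[18,28], reject
10. q=(1,34) nearest=7 d=11 new=(1,28) → blocked by [0,3]×[22,27], reject
11. q=(1,4) nearest=0 d=3 new=(1,4) → add node 8 parent=0 cost=3
12. q=(6,19) nearest=4 d=1 new=(6,19) → add node 9 parent=4 cost=18
13. q=(12,22) nearest=4 d=6 new=(11,22) → blocked by [8,11]×[18,28], reject
14. q=(8,6) nearest=1 d=4 new=(8,6) → add node 10 parent=1 cost=9
15. q=(7,3) nearest=1 d=3 new=(7,3) → add node 11 parent=1 cost=8
16. q=(13,26) nearest=9 d=7 new=(11,24) → blocked by [8,11]×[18,28], reject
17. q=(6,0) nearest=11 d=3 new=(6,0) → add node 12 parent=11 cost=11
18. q=(4,30) nearest=7 d=7 new=(4,28) → add node 13 parent=7 cost=27
19. q=(11,25) nearest=7 d=6 new=(10,25) → blocked by [8,11]×[18,28], reject
20. q=(12,32) nearest=13 d=8 new=(9,32) → add node 14 parent=13 cost=32
21. q=(3,0) nearest=0 d=2 new=(3,0) → add node 15 parent=0 cost=2
22. q=(3,14) nearest=3 d=1 new=(3,14) → add node 16 parent=3 cost=13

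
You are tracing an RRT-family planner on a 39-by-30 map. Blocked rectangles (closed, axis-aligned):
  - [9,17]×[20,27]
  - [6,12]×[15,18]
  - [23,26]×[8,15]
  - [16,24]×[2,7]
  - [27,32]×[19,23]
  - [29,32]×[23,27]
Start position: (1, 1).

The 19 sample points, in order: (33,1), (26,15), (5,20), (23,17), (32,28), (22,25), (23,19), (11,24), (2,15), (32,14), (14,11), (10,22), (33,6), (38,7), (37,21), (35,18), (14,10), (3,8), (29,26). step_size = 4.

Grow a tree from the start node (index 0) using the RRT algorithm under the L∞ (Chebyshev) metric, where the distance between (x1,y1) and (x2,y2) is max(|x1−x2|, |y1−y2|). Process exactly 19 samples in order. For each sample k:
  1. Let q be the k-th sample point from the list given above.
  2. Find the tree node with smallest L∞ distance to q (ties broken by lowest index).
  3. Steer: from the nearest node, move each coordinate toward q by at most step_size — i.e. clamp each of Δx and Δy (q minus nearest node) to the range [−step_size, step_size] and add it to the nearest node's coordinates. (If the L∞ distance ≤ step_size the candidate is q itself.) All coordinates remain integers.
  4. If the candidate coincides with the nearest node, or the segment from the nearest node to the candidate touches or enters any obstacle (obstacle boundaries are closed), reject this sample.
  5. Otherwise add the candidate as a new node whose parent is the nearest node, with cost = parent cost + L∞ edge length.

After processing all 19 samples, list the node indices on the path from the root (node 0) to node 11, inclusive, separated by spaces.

Path: 0 1 2 4 5 11

1. q=(33,1) nearest=0 d=32 new=(5,1) → add node 1 parent=0 cost=4
2. q=(26,15) nearest=1 d=21 new=(9,5) → add node 2 parent=1 cost=8
3. q=(5,20) nearest=2 d=15 new=(5,9) → add node 3 parent=2 cost=12
4. q=(23,17) nearest=2 d=14 new=(13,9) → add node 4 parent=2 cost=12
5. q=(32,28) nearest=4 d=19 new=(17,13) → add node 5 parent=4 cost=16
6. q=(22,25) nearest=5 d=12 new=(21,17) → add node 6 parent=5 cost=20
7. q=(23,19) nearest=6 d=2 new=(23,19) → add node 7 parent=6 cost=22
8. q=(11,24) nearest=6 d=10 new=(17,21) → blocked by [9,17]×[20,27], reject
9. q=(2,15) nearest=3 d=6 new=(2,13) → add node 8 parent=3 cost=16
10. q=(32,14) nearest=7 d=9 new=(27,15) → add node 9 parent=7 cost=26
11. q=(14,11) nearest=4 d=2 new=(14,11) → add node 10 parent=4 cost=14
12. q=(10,22) nearest=5 d=9 new=(13,17) → add node 11 parent=5 cost=20
13. q=(33,6) nearest=9 d=9 new=(31,11) → add node 12 parent=9 cost=30
14. q=(38,7) nearest=12 d=7 new=(35,7) → add node 13 parent=12 cost=34
15. q=(37,21) nearest=9 d=10 new=(31,19) → blocked by [27,32]×[19,23], reject
16. q=(35,18) nearest=12 d=7 new=(35,15) → add node 14 parent=12 cost=34
17. q=(14,10) nearest=4 d=1 new=(14,10) → add node 15 parent=4 cost=13
18. q=(3,8) nearest=3 d=2 new=(3,8) → add node 16 parent=3 cost=14
19. q=(29,26) nearest=7 d=7 new=(27,23) → blocked by [27,32]×[19,23], reject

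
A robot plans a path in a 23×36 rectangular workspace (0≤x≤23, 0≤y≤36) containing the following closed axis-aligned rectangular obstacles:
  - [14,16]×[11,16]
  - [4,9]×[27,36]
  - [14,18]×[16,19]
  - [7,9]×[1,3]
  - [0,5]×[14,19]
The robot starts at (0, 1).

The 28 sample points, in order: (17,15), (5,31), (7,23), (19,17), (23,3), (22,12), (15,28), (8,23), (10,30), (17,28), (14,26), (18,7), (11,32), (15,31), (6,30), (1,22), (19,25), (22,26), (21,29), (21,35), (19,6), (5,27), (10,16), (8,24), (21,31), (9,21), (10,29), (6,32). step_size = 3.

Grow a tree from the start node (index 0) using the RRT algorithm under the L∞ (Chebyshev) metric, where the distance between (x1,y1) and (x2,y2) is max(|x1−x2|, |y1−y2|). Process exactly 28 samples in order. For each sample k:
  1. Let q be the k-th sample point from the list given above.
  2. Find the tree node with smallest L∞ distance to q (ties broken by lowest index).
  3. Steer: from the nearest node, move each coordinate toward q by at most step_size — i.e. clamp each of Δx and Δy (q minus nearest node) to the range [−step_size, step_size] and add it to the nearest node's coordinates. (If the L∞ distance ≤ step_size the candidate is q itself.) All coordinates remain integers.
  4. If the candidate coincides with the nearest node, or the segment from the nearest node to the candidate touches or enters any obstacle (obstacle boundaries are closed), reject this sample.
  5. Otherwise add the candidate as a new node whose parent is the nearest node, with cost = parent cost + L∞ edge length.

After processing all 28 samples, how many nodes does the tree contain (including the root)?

Node count: 26

1. q=(17,15) nearest=0 d=17 new=(3,4) → add node 1 parent=0 cost=3
2. q=(5,31) nearest=1 d=27 new=(5,7) → add node 2 parent=1 cost=6
3. q=(7,23) nearest=2 d=16 new=(7,10) → add node 3 parent=2 cost=9
4. q=(19,17) nearest=3 d=12 new=(10,13) → add node 4 parent=3 cost=12
5. q=(23,3) nearest=4 d=13 new=(13,10) → add node 5 parent=4 cost=15
6. q=(22,12) nearest=5 d=9 new=(16,12) → blocked by [14,16]×[11,16], reject
7. q=(15,28) nearest=4 d=15 new=(13,16) → add node 6 parent=4 cost=15
8. q=(8,23) nearest=6 d=7 new=(10,19) → add node 7 parent=6 cost=18
9. q=(10,30) nearest=7 d=11 new=(10,22) → add node 8 parent=7 cost=21
10. q=(17,28) nearest=8 d=7 new=(13,25) → add node 9 parent=8 cost=24
11. q=(14,26) nearest=9 d=1 new=(14,26) → add node 10 parent=9 cost=25
12. q=(18,7) nearest=5 d=5 new=(16,7) → add node 11 parent=5 cost=18
13. q=(11,32) nearest=10 d=6 new=(11,29) → add node 12 parent=10 cost=28
14. q=(15,31) nearest=12 d=4 new=(14,31) → add node 13 parent=12 cost=31
15. q=(6,30) nearest=12 d=5 new=(8,30) → blocked by [4,9]×[27,36], reject
16. q=(1,22) nearest=4 d=9 new=(7,16) → add node 14 parent=4 cost=15
17. q=(19,25) nearest=10 d=5 new=(17,25) → add node 15 parent=10 cost=28
18. q=(22,26) nearest=15 d=5 new=(20,26) → add node 16 parent=15 cost=31
19. q=(21,29) nearest=16 d=3 new=(21,29) → add node 17 parent=16 cost=34
20. q=(21,35) nearest=17 d=6 new=(21,32) → add node 18 parent=17 cost=37
21. q=(19,6) nearest=11 d=3 new=(19,6) → add node 19 parent=11 cost=21
22. q=(5,27) nearest=8 d=5 new=(7,25) → add node 20 parent=8 cost=24
23. q=(10,16) nearest=4 d=3 new=(10,16) → add node 21 parent=4 cost=15
24. q=(8,24) nearest=20 d=1 new=(8,24) → add node 22 parent=20 cost=25
25. q=(21,31) nearest=18 d=1 new=(21,31) → add node 23 parent=18 cost=38
26. q=(9,21) nearest=8 d=1 new=(9,21) → add node 24 parent=8 cost=22
27. q=(10,29) nearest=12 d=1 new=(10,29) → add node 25 parent=12 cost=29
28. q=(6,32) nearest=25 d=4 new=(7,32) → blocked by [4,9]×[27,36], reject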